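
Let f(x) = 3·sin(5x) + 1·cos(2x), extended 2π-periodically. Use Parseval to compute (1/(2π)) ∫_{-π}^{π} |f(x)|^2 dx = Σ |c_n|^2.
Σ |c_n|^2 = 5

Expand |f|^2 and use orthogonality of {sin(nx), cos(mx)} on [-π, π]:
  ∫_{-π}^{π} sin(nx)^2 dx = π, ∫ cos(mx)^2 dx = π, and cross terms integrate to 0.
So ∫_{-π}^{π} f(x)^2 dx = 3^2 · π + 1^2 · π = (9 + 1)π.
Divide by 2π: (9 + 1)/2 = 5.
By Parseval, this equals Σ |c_n|^2.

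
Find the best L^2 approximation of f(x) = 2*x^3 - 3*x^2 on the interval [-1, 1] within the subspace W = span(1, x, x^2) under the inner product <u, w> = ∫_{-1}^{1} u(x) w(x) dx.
g(x) = -3*x^2 + 6*x/5

The best approximation g ∈ W is the orthogonal projection of f onto W. Writing g = a_0 + a_1 x + a_2 x^2, the coefficients solve the normal equations G · a = b where
  G_{ij} = <φ_i, φ_j> and b_i = <f, φ_i>, with φ_0 = 1, φ_1 = x, φ_2 = x^2.
G =
  [2, 0, 2/3]
  [0, 2/3, 0]
  [2/3, 0, 2/5],
b = (-2, 4/5, -6/5).
Solving gives a_0 = 0, a_1 = 6/5, a_2 = -3, so
  g(x) = -3*x^2 + 6*x/5.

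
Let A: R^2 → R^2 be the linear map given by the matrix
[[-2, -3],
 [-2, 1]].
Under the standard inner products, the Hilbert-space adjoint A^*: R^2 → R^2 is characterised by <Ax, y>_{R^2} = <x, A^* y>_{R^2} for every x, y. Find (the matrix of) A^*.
A^* = A^T =
[[-2, -2],
 [-3, 1]]

For real matrices with standard dot products, the defining identity <Ax, y> = <x, A^* y> gives (Ax)^T y = x^T (A^*) y, i.e. x^T A^T y = x^T (A^*) y. Since this holds for all x, y, we must have A^* = A^T. Therefore
A^* =
[[-2, -2],
 [-3, 1]].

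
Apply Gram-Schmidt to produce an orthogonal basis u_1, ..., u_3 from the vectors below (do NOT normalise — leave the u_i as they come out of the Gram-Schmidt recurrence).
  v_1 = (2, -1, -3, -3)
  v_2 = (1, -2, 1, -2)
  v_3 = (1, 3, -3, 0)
Orthogonal basis:
  u_1 = (2, -1, -3, -3)
  u_2 = (9/23, -39/23, 44/23, -25/23)
  u_3 = (149/181, 199/181, 105/181, -72/181)

Apply the Gram-Schmidt recurrence
  u_1 = v_1
  u_i = v_i − Σ_{j<i} ((v_i · u_j) / (u_j · u_j)) · u_j.

Step by step this gives:
  u_1 = (2, -1, -3, -3)
  u_2 = (9/23, -39/23, 44/23, -25/23)
  u_3 = (149/181, 199/181, 105/181, -72/181)

Orthogonality check:
  u_2 · u_1 = 0 (should be 0)
  u_3 · u_1 = 0 (should be 0)
  u_3 · u_2 = 0 (should be 0)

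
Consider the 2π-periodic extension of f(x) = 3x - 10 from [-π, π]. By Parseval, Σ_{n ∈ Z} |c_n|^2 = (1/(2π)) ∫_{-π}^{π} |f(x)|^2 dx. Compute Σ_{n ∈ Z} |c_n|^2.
Σ |c_n|^2 = 3π^2 + 100

Expand and integrate term by term over [-π, π]:
  ∫ (3x)^2 dx = 9·(2π^3/3); ∫ 2·3·(-10)·x dx = 0 (odd integrand); ∫ (-10)^2 dx = 100·2π.
So (1/(2π)) ∫_{-π}^{π} (3x - 10)^2 dx = 9π^2/3 + 100 = 3π^2 + 100.
Parseval ⇒ Σ |c_n|^2 = 3π^2 + 100.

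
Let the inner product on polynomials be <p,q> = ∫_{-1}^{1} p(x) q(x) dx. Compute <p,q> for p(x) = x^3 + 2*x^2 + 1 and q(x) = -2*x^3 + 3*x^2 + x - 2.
<p,q> = -256/105

Expand the product: p(x)·q(x) = -2*x^6 - x^5 + 7*x^4 - 2*x^3 - x^2 + x - 2.
∫_{-1}^{1} of each monomial x^k gives [2/(k+1) if k even, 0 if k odd]. Integrating term-by-term (or equivalently evaluating the antiderivative F(x) = -2*x^7/7 - x^6/6 + 7*x^5/5 - x^4/2 - x^3/3 + x^2/2 - 2*x at the endpoints):
  F(1) − F(−1) = -97/70 − (221/210) = -256/105.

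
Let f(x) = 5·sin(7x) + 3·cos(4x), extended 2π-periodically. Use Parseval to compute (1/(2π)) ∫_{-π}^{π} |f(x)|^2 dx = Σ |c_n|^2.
Σ |c_n|^2 = 17

Expand |f|^2 and use orthogonality of {sin(nx), cos(mx)} on [-π, π]:
  ∫_{-π}^{π} sin(nx)^2 dx = π, ∫ cos(mx)^2 dx = π, and cross terms integrate to 0.
So ∫_{-π}^{π} f(x)^2 dx = 5^2 · π + 3^2 · π = (25 + 9)π.
Divide by 2π: (25 + 9)/2 = 17.
By Parseval, this equals Σ |c_n|^2.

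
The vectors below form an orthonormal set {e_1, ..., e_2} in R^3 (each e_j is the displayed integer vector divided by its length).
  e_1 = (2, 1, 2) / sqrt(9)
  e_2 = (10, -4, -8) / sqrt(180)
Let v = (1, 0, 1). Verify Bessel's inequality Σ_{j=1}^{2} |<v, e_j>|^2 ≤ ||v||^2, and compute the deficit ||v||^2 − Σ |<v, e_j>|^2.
Σ |<v, e_j>|^2 = 9/5; ||v||^2 = 2; deficit = 1/5

Write each e_j = u_j / sqrt(<u_j, u_j>) where u_j is the displayed integer vector. Then <v, e_j> = <v, u_j> / sqrt(<u_j, u_j>), so |<v, e_j>|^2 = <v, u_j>^2 / <u_j, u_j>.
Coefficients: <v, e_1> = 4/sqrt(9), <v, e_2> = 2/sqrt(180).
Square and sum: Σ |<v, e_j>|^2 = 9/5.
Compute ||v||^2 = v·v = 2.
Deficit = 2 − 9/5 = 1/5 ≥ 0, confirming Bessel's inequality. (The deficit equals ||v − Σ <v,e_j> e_j||^2, the squared distance from v to span{e_j}.)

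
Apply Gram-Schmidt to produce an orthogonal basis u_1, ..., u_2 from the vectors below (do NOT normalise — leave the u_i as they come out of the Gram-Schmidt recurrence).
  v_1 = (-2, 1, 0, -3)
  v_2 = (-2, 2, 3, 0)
Orthogonal basis:
  u_1 = (-2, 1, 0, -3)
  u_2 = (-8/7, 11/7, 3, 9/7)

Apply the Gram-Schmidt recurrence
  u_1 = v_1
  u_i = v_i − Σ_{j<i} ((v_i · u_j) / (u_j · u_j)) · u_j.

Step by step this gives:
  u_1 = (-2, 1, 0, -3)
  u_2 = (-8/7, 11/7, 3, 9/7)

Orthogonality check:
  u_2 · u_1 = 0 (should be 0)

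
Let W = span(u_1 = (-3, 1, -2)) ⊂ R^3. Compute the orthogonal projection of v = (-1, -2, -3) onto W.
proj_W(v) = (-3/2, 1/2, -1)

Set up U = [u_1 | ... | u_1] ∈ R^(3×1). The projector onto W = col(U) is P = U (U^T U)^(-1) U^T.
Compute U^T U =
  [14],
and U^T v = (7).
Solve U^T U · c = U^T v for the coefficients: c = (1/2). The projection is proj_W(v) = U c.
Check: (v - proj_W(v)) · u_1 = 0  (should be 0).
Result: proj_W(v) = (-3/2, 1/2, -1).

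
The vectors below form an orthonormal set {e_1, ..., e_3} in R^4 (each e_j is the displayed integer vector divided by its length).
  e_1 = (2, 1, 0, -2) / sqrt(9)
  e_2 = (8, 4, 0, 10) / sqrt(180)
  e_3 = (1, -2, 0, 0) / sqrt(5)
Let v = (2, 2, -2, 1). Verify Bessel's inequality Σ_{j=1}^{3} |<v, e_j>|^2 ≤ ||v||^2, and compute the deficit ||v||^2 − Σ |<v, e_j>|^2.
Σ |<v, e_j>|^2 = 9; ||v||^2 = 13; deficit = 4

Write each e_j = u_j / sqrt(<u_j, u_j>) where u_j is the displayed integer vector. Then <v, e_j> = <v, u_j> / sqrt(<u_j, u_j>), so |<v, e_j>|^2 = <v, u_j>^2 / <u_j, u_j>.
Coefficients: <v, e_1> = 4/sqrt(9), <v, e_2> = 34/sqrt(180), <v, e_3> = -2/sqrt(5).
Square and sum: Σ |<v, e_j>|^2 = 9.
Compute ||v||^2 = v·v = 13.
Deficit = 13 − 9 = 4 ≥ 0, confirming Bessel's inequality. (The deficit equals ||v − Σ <v,e_j> e_j||^2, the squared distance from v to span{e_j}.)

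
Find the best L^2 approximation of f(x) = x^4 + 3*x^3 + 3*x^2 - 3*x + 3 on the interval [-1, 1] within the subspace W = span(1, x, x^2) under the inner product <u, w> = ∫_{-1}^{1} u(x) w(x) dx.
g(x) = 27*x^2/7 - 6*x/5 + 102/35

The best approximation g ∈ W is the orthogonal projection of f onto W. Writing g = a_0 + a_1 x + a_2 x^2, the coefficients solve the normal equations G · a = b where
  G_{ij} = <φ_i, φ_j> and b_i = <f, φ_i>, with φ_0 = 1, φ_1 = x, φ_2 = x^2.
G =
  [2, 0, 2/3]
  [0, 2/3, 0]
  [2/3, 0, 2/5],
b = (42/5, -4/5, 122/35).
Solving gives a_0 = 102/35, a_1 = -6/5, a_2 = 27/7, so
  g(x) = 27*x^2/7 - 6*x/5 + 102/35.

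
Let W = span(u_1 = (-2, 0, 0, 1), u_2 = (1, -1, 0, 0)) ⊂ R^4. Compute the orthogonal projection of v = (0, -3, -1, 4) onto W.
proj_W(v) = (-5/6, -23/6, 0, 7/3)

Set up U = [u_1 | ... | u_2] ∈ R^(4×2). The projector onto W = col(U) is P = U (U^T U)^(-1) U^T.
Compute U^T U =
  [5, -2]
  [-2, 2],
and U^T v = (4, 3).
Solve U^T U · c = U^T v for the coefficients: c = (7/3, 23/6). The projection is proj_W(v) = U c.
Check: (v - proj_W(v)) · u_1 = 0  (should be 0).
Check: (v - proj_W(v)) · u_2 = 0  (should be 0).
Result: proj_W(v) = (-5/6, -23/6, 0, 7/3).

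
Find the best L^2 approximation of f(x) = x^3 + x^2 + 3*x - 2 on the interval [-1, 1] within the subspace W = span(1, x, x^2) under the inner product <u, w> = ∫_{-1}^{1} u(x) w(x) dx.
g(x) = x^2 + 18*x/5 - 2

The best approximation g ∈ W is the orthogonal projection of f onto W. Writing g = a_0 + a_1 x + a_2 x^2, the coefficients solve the normal equations G · a = b where
  G_{ij} = <φ_i, φ_j> and b_i = <f, φ_i>, with φ_0 = 1, φ_1 = x, φ_2 = x^2.
G =
  [2, 0, 2/3]
  [0, 2/3, 0]
  [2/3, 0, 2/5],
b = (-10/3, 12/5, -14/15).
Solving gives a_0 = -2, a_1 = 18/5, a_2 = 1, so
  g(x) = x^2 + 18*x/5 - 2.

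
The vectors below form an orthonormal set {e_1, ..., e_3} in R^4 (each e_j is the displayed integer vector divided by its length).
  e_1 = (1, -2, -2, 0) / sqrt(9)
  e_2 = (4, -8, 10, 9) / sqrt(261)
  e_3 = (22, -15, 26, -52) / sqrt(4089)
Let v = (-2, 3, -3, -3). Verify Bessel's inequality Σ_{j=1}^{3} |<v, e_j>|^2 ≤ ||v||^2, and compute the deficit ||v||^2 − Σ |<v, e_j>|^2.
Σ |<v, e_j>|^2 = 4346/141; ||v||^2 = 31; deficit = 25/141

Write each e_j = u_j / sqrt(<u_j, u_j>) where u_j is the displayed integer vector. Then <v, e_j> = <v, u_j> / sqrt(<u_j, u_j>), so |<v, e_j>|^2 = <v, u_j>^2 / <u_j, u_j>.
Coefficients: <v, e_1> = -2/sqrt(9), <v, e_2> = -89/sqrt(261), <v, e_3> = -11/sqrt(4089).
Square and sum: Σ |<v, e_j>|^2 = 4346/141.
Compute ||v||^2 = v·v = 31.
Deficit = 31 − 4346/141 = 25/141 ≥ 0, confirming Bessel's inequality. (The deficit equals ||v − Σ <v,e_j> e_j||^2, the squared distance from v to span{e_j}.)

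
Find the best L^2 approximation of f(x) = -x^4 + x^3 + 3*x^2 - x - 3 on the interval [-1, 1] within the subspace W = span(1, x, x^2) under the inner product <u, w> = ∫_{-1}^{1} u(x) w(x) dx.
g(x) = 15*x^2/7 - 2*x/5 - 102/35

The best approximation g ∈ W is the orthogonal projection of f onto W. Writing g = a_0 + a_1 x + a_2 x^2, the coefficients solve the normal equations G · a = b where
  G_{ij} = <φ_i, φ_j> and b_i = <f, φ_i>, with φ_0 = 1, φ_1 = x, φ_2 = x^2.
G =
  [2, 0, 2/3]
  [0, 2/3, 0]
  [2/3, 0, 2/5],
b = (-22/5, -4/15, -38/35).
Solving gives a_0 = -102/35, a_1 = -2/5, a_2 = 15/7, so
  g(x) = 15*x^2/7 - 2*x/5 - 102/35.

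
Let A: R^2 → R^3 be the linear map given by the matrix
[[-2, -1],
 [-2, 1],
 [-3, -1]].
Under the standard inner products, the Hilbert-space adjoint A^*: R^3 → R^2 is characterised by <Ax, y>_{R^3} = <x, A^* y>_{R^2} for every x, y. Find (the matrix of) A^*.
A^* = A^T =
[[-2, -2, -3],
 [-1, 1, -1]]

For real matrices with standard dot products, the defining identity <Ax, y> = <x, A^* y> gives (Ax)^T y = x^T (A^*) y, i.e. x^T A^T y = x^T (A^*) y. Since this holds for all x, y, we must have A^* = A^T. Therefore
A^* =
[[-2, -2, -3],
 [-1, 1, -1]].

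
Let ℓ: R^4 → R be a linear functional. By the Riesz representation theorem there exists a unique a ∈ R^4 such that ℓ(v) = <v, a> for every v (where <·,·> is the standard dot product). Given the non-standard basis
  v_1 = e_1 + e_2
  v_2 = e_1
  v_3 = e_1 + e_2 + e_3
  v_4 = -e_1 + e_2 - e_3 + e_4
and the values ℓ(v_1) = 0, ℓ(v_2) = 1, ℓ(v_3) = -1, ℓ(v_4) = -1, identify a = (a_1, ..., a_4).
a = (1, -1, -1, 0)

Write a = (a_1, ..., a_4) in the standard basis. For each basis vector v_i, ℓ(v_i) = <v_i, a> is a linear equation in the a_j's. Collect the n equations into a matrix system V a = ℓ, where row i of V is v_i (expressed in the standard basis). Since V is invertible (lower-triangular with 1s on the diagonal, up to permutation), solve by back-substitution:
  V =
[[1, 1, 0, 0],
 [1, 0, 0, 0],
 [1, 1, 1, 0],
 [-1, 1, -1, 1]]
  V a = (0, 1, -1, -1)
Solving gives a = (1, -1, -1, 0).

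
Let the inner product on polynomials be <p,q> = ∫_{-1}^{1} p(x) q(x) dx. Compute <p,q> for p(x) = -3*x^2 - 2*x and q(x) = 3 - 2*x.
<p,q> = -10/3

Expand the product: p(x)·q(x) = 6*x^3 - 5*x^2 - 6*x.
∫_{-1}^{1} of each monomial x^k gives [2/(k+1) if k even, 0 if k odd]. Integrating term-by-term (or equivalently evaluating the antiderivative F(x) = 3*x^4/2 - 5*x^3/3 - 3*x^2 at the endpoints):
  F(1) − F(−1) = -19/6 − (1/6) = -10/3.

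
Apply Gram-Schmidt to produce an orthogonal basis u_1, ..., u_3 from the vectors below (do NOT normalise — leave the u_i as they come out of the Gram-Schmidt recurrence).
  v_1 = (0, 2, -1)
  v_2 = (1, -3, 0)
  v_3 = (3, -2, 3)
Orthogonal basis:
  u_1 = (0, 2, -1)
  u_2 = (1, -3/5, -6/5)
  u_3 = (39/14, 13/14, 13/7)

Apply the Gram-Schmidt recurrence
  u_1 = v_1
  u_i = v_i − Σ_{j<i} ((v_i · u_j) / (u_j · u_j)) · u_j.

Step by step this gives:
  u_1 = (0, 2, -1)
  u_2 = (1, -3/5, -6/5)
  u_3 = (39/14, 13/14, 13/7)

Orthogonality check:
  u_2 · u_1 = 0 (should be 0)
  u_3 · u_1 = 0 (should be 0)
  u_3 · u_2 = 0 (should be 0)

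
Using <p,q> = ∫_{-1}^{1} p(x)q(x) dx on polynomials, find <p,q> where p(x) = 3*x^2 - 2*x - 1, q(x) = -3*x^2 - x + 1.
<p,q> = -4/15

Expand the product: p(x)·q(x) = -9*x^4 + 3*x^3 + 8*x^2 - x - 1.
∫_{-1}^{1} of each monomial x^k gives [2/(k+1) if k even, 0 if k odd]. Integrating term-by-term (or equivalently evaluating the antiderivative F(x) = -9*x^5/5 + 3*x^4/4 + 8*x^3/3 - x^2/2 - x at the endpoints):
  F(1) − F(−1) = 7/60 − (23/60) = -4/15.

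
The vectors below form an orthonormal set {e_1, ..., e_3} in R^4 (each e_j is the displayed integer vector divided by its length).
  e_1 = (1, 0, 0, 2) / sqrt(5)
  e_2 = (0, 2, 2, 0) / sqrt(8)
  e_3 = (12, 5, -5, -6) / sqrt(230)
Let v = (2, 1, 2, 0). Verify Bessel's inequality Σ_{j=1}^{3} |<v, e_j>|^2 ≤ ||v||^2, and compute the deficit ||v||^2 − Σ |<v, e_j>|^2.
Σ |<v, e_j>|^2 = 158/23; ||v||^2 = 9; deficit = 49/23

Write each e_j = u_j / sqrt(<u_j, u_j>) where u_j is the displayed integer vector. Then <v, e_j> = <v, u_j> / sqrt(<u_j, u_j>), so |<v, e_j>|^2 = <v, u_j>^2 / <u_j, u_j>.
Coefficients: <v, e_1> = 2/sqrt(5), <v, e_2> = 6/sqrt(8), <v, e_3> = 19/sqrt(230).
Square and sum: Σ |<v, e_j>|^2 = 158/23.
Compute ||v||^2 = v·v = 9.
Deficit = 9 − 158/23 = 49/23 ≥ 0, confirming Bessel's inequality. (The deficit equals ||v − Σ <v,e_j> e_j||^2, the squared distance from v to span{e_j}.)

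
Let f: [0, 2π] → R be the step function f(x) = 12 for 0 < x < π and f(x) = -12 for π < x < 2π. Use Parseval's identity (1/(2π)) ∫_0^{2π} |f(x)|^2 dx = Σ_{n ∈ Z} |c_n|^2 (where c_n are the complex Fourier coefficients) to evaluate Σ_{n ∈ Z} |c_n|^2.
Σ |c_n|^2 = 144

Parseval equates the L^2 energy of f (normalised by 1/(2π)) with the ℓ^2 sum of its Fourier coefficients: (1/(2π)) ∫_0^{2π} |f|^2 = Σ |c_n|^2.
Compute the left side: (1/(2π)) [∫_0^π 12^2 dx + ∫_π^{2π} (-12)^2 dx] = (1/(2π)) · (144π + 144π) = (144 + 144)/2 = 144.
So Σ_{n ∈ Z} |c_n|^2 = 144.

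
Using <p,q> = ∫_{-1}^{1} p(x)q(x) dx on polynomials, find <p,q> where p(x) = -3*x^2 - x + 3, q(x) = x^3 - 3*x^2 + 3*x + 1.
<p,q> = -4/5

Expand the product: p(x)·q(x) = -3*x^5 + 8*x^4 - 3*x^3 - 15*x^2 + 8*x + 3.
∫_{-1}^{1} of each monomial x^k gives [2/(k+1) if k even, 0 if k odd]. Integrating term-by-term (or equivalently evaluating the antiderivative F(x) = -x^6/2 + 8*x^5/5 - 3*x^4/4 - 5*x^3 + 4*x^2 + 3*x at the endpoints):
  F(1) − F(−1) = 47/20 − (63/20) = -4/5.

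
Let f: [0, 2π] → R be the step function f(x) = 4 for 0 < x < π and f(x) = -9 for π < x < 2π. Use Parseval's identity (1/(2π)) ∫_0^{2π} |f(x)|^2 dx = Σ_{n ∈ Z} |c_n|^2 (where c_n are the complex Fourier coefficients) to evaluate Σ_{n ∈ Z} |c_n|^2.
Σ |c_n|^2 = 97/2

Parseval equates the L^2 energy of f (normalised by 1/(2π)) with the ℓ^2 sum of its Fourier coefficients: (1/(2π)) ∫_0^{2π} |f|^2 = Σ |c_n|^2.
Compute the left side: (1/(2π)) [∫_0^π 4^2 dx + ∫_π^{2π} (-9)^2 dx] = (1/(2π)) · (16π + 81π) = (16 + 81)/2 = 97/2.
So Σ_{n ∈ Z} |c_n|^2 = 97/2.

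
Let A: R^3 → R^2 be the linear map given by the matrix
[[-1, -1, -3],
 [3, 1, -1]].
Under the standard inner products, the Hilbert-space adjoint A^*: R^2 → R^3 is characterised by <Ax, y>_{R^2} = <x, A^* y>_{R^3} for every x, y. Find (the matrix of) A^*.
A^* = A^T =
[[-1, 3],
 [-1, 1],
 [-3, -1]]

For real matrices with standard dot products, the defining identity <Ax, y> = <x, A^* y> gives (Ax)^T y = x^T (A^*) y, i.e. x^T A^T y = x^T (A^*) y. Since this holds for all x, y, we must have A^* = A^T. Therefore
A^* =
[[-1, 3],
 [-1, 1],
 [-3, -1]].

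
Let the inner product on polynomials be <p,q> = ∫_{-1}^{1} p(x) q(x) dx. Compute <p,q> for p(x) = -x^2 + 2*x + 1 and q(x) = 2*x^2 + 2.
<p,q> = 16/5

Expand the product: p(x)·q(x) = -2*x^4 + 4*x^3 + 4*x + 2.
∫_{-1}^{1} of each monomial x^k gives [2/(k+1) if k even, 0 if k odd]. Integrating term-by-term (or equivalently evaluating the antiderivative F(x) = -2*x^5/5 + x^4 + 2*x^2 + 2*x at the endpoints):
  F(1) − F(−1) = 23/5 − (7/5) = 16/5.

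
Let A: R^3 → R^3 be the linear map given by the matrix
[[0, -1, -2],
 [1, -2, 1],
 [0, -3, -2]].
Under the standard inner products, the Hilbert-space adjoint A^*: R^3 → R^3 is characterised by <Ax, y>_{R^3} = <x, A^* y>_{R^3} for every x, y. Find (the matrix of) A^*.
A^* = A^T =
[[0, 1, 0],
 [-1, -2, -3],
 [-2, 1, -2]]

For real matrices with standard dot products, the defining identity <Ax, y> = <x, A^* y> gives (Ax)^T y = x^T (A^*) y, i.e. x^T A^T y = x^T (A^*) y. Since this holds for all x, y, we must have A^* = A^T. Therefore
A^* =
[[0, 1, 0],
 [-1, -2, -3],
 [-2, 1, -2]].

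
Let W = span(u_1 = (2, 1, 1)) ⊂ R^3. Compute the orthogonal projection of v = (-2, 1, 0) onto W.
proj_W(v) = (-1, -1/2, -1/2)

Set up U = [u_1 | ... | u_1] ∈ R^(3×1). The projector onto W = col(U) is P = U (U^T U)^(-1) U^T.
Compute U^T U =
  [6],
and U^T v = (-3).
Solve U^T U · c = U^T v for the coefficients: c = (-1/2). The projection is proj_W(v) = U c.
Check: (v - proj_W(v)) · u_1 = 0  (should be 0).
Result: proj_W(v) = (-1, -1/2, -1/2).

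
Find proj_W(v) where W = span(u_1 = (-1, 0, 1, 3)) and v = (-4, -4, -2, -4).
proj_W(v) = (10/11, 0, -10/11, -30/11)

Set up U = [u_1 | ... | u_1] ∈ R^(4×1). The projector onto W = col(U) is P = U (U^T U)^(-1) U^T.
Compute U^T U =
  [11],
and U^T v = (-10).
Solve U^T U · c = U^T v for the coefficients: c = (-10/11). The projection is proj_W(v) = U c.
Check: (v - proj_W(v)) · u_1 = 0  (should be 0).
Result: proj_W(v) = (10/11, 0, -10/11, -30/11).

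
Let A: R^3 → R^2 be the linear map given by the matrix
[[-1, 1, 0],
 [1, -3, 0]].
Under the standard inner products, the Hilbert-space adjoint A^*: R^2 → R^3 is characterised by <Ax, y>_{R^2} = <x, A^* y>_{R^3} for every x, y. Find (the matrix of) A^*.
A^* = A^T =
[[-1, 1],
 [1, -3],
 [0, 0]]

For real matrices with standard dot products, the defining identity <Ax, y> = <x, A^* y> gives (Ax)^T y = x^T (A^*) y, i.e. x^T A^T y = x^T (A^*) y. Since this holds for all x, y, we must have A^* = A^T. Therefore
A^* =
[[-1, 1],
 [1, -3],
 [0, 0]].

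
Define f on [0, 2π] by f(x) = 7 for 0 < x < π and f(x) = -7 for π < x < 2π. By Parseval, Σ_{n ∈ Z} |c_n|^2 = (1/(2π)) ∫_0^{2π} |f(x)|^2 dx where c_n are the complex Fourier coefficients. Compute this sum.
Σ |c_n|^2 = 49

Parseval equates the L^2 energy of f (normalised by 1/(2π)) with the ℓ^2 sum of its Fourier coefficients: (1/(2π)) ∫_0^{2π} |f|^2 = Σ |c_n|^2.
Compute the left side: (1/(2π)) [∫_0^π 7^2 dx + ∫_π^{2π} (-7)^2 dx] = (1/(2π)) · (49π + 49π) = (49 + 49)/2 = 49.
So Σ_{n ∈ Z} |c_n|^2 = 49.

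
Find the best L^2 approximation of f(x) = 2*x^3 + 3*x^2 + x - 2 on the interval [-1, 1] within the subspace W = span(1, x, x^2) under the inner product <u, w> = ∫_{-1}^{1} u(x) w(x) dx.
g(x) = 3*x^2 + 11*x/5 - 2

The best approximation g ∈ W is the orthogonal projection of f onto W. Writing g = a_0 + a_1 x + a_2 x^2, the coefficients solve the normal equations G · a = b where
  G_{ij} = <φ_i, φ_j> and b_i = <f, φ_i>, with φ_0 = 1, φ_1 = x, φ_2 = x^2.
G =
  [2, 0, 2/3]
  [0, 2/3, 0]
  [2/3, 0, 2/5],
b = (-2, 22/15, -2/15).
Solving gives a_0 = -2, a_1 = 11/5, a_2 = 3, so
  g(x) = 3*x^2 + 11*x/5 - 2.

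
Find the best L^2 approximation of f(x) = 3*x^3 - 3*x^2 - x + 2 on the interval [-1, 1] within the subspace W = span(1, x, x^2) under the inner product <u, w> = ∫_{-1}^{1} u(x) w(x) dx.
g(x) = -3*x^2 + 4*x/5 + 2

The best approximation g ∈ W is the orthogonal projection of f onto W. Writing g = a_0 + a_1 x + a_2 x^2, the coefficients solve the normal equations G · a = b where
  G_{ij} = <φ_i, φ_j> and b_i = <f, φ_i>, with φ_0 = 1, φ_1 = x, φ_2 = x^2.
G =
  [2, 0, 2/3]
  [0, 2/3, 0]
  [2/3, 0, 2/5],
b = (2, 8/15, 2/15).
Solving gives a_0 = 2, a_1 = 4/5, a_2 = -3, so
  g(x) = -3*x^2 + 4*x/5 + 2.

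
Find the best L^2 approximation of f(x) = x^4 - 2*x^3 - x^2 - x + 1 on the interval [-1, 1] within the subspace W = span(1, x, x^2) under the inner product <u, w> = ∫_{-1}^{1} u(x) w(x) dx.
g(x) = -x^2/7 - 11*x/5 + 32/35

The best approximation g ∈ W is the orthogonal projection of f onto W. Writing g = a_0 + a_1 x + a_2 x^2, the coefficients solve the normal equations G · a = b where
  G_{ij} = <φ_i, φ_j> and b_i = <f, φ_i>, with φ_0 = 1, φ_1 = x, φ_2 = x^2.
G =
  [2, 0, 2/3]
  [0, 2/3, 0]
  [2/3, 0, 2/5],
b = (26/15, -22/15, 58/105).
Solving gives a_0 = 32/35, a_1 = -11/5, a_2 = -1/7, so
  g(x) = -x^2/7 - 11*x/5 + 32/35.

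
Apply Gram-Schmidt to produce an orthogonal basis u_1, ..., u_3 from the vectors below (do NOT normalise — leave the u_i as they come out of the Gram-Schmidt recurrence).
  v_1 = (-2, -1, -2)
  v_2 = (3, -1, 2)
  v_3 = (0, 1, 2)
Orthogonal basis:
  u_1 = (-2, -1, -2)
  u_2 = (1, -2, 0)
  u_3 = (-32/45, -16/45, 8/9)

Apply the Gram-Schmidt recurrence
  u_1 = v_1
  u_i = v_i − Σ_{j<i} ((v_i · u_j) / (u_j · u_j)) · u_j.

Step by step this gives:
  u_1 = (-2, -1, -2)
  u_2 = (1, -2, 0)
  u_3 = (-32/45, -16/45, 8/9)

Orthogonality check:
  u_2 · u_1 = 0 (should be 0)
  u_3 · u_1 = 0 (should be 0)
  u_3 · u_2 = 0 (should be 0)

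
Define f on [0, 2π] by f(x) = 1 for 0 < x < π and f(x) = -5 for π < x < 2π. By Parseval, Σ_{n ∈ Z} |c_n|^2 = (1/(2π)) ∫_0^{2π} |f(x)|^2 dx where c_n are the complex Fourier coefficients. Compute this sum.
Σ |c_n|^2 = 13

Parseval equates the L^2 energy of f (normalised by 1/(2π)) with the ℓ^2 sum of its Fourier coefficients: (1/(2π)) ∫_0^{2π} |f|^2 = Σ |c_n|^2.
Compute the left side: (1/(2π)) [∫_0^π 1^2 dx + ∫_π^{2π} (-5)^2 dx] = (1/(2π)) · (1π + 25π) = (1 + 25)/2 = 13.
So Σ_{n ∈ Z} |c_n|^2 = 13.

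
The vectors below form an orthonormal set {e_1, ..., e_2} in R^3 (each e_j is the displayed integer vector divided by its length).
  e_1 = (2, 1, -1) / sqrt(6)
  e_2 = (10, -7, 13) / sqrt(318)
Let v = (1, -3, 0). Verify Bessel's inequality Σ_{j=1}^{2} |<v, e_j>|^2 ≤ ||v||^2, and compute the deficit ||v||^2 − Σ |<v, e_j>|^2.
Σ |<v, e_j>|^2 = 169/53; ||v||^2 = 10; deficit = 361/53

Write each e_j = u_j / sqrt(<u_j, u_j>) where u_j is the displayed integer vector. Then <v, e_j> = <v, u_j> / sqrt(<u_j, u_j>), so |<v, e_j>|^2 = <v, u_j>^2 / <u_j, u_j>.
Coefficients: <v, e_1> = -1/sqrt(6), <v, e_2> = 31/sqrt(318).
Square and sum: Σ |<v, e_j>|^2 = 169/53.
Compute ||v||^2 = v·v = 10.
Deficit = 10 − 169/53 = 361/53 ≥ 0, confirming Bessel's inequality. (The deficit equals ||v − Σ <v,e_j> e_j||^2, the squared distance from v to span{e_j}.)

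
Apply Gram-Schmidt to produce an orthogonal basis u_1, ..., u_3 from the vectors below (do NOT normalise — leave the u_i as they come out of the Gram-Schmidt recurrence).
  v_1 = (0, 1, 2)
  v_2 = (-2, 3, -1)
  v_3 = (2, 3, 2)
Orthogonal basis:
  u_1 = (0, 1, 2)
  u_2 = (-2, 14/5, -7/5)
  u_3 = (154/69, 88/69, -44/69)

Apply the Gram-Schmidt recurrence
  u_1 = v_1
  u_i = v_i − Σ_{j<i} ((v_i · u_j) / (u_j · u_j)) · u_j.

Step by step this gives:
  u_1 = (0, 1, 2)
  u_2 = (-2, 14/5, -7/5)
  u_3 = (154/69, 88/69, -44/69)

Orthogonality check:
  u_2 · u_1 = 0 (should be 0)
  u_3 · u_1 = 0 (should be 0)
  u_3 · u_2 = 0 (should be 0)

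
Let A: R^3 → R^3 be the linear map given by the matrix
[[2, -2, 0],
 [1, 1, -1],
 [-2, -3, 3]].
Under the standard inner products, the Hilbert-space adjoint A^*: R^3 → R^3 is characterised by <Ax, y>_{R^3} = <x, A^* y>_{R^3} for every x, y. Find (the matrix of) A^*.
A^* = A^T =
[[2, 1, -2],
 [-2, 1, -3],
 [0, -1, 3]]

For real matrices with standard dot products, the defining identity <Ax, y> = <x, A^* y> gives (Ax)^T y = x^T (A^*) y, i.e. x^T A^T y = x^T (A^*) y. Since this holds for all x, y, we must have A^* = A^T. Therefore
A^* =
[[2, 1, -2],
 [-2, 1, -3],
 [0, -1, 3]].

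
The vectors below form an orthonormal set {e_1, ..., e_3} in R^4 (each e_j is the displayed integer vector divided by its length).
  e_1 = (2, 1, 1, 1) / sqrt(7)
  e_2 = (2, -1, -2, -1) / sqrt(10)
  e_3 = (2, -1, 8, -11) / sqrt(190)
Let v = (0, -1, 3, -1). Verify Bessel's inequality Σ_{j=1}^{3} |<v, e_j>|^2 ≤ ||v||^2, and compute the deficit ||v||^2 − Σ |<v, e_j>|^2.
Σ |<v, e_j>|^2 = 1139/133; ||v||^2 = 11; deficit = 324/133

Write each e_j = u_j / sqrt(<u_j, u_j>) where u_j is the displayed integer vector. Then <v, e_j> = <v, u_j> / sqrt(<u_j, u_j>), so |<v, e_j>|^2 = <v, u_j>^2 / <u_j, u_j>.
Coefficients: <v, e_1> = 1/sqrt(7), <v, e_2> = -4/sqrt(10), <v, e_3> = 36/sqrt(190).
Square and sum: Σ |<v, e_j>|^2 = 1139/133.
Compute ||v||^2 = v·v = 11.
Deficit = 11 − 1139/133 = 324/133 ≥ 0, confirming Bessel's inequality. (The deficit equals ||v − Σ <v,e_j> e_j||^2, the squared distance from v to span{e_j}.)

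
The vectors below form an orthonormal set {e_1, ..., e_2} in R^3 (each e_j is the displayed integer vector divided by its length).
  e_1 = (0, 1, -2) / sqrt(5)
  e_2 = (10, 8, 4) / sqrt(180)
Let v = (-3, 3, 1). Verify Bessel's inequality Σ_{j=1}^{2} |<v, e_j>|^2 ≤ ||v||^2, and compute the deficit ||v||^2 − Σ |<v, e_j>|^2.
Σ |<v, e_j>|^2 = 2/9; ||v||^2 = 19; deficit = 169/9

Write each e_j = u_j / sqrt(<u_j, u_j>) where u_j is the displayed integer vector. Then <v, e_j> = <v, u_j> / sqrt(<u_j, u_j>), so |<v, e_j>|^2 = <v, u_j>^2 / <u_j, u_j>.
Coefficients: <v, e_1> = 1/sqrt(5), <v, e_2> = -2/sqrt(180).
Square and sum: Σ |<v, e_j>|^2 = 2/9.
Compute ||v||^2 = v·v = 19.
Deficit = 19 − 2/9 = 169/9 ≥ 0, confirming Bessel's inequality. (The deficit equals ||v − Σ <v,e_j> e_j||^2, the squared distance from v to span{e_j}.)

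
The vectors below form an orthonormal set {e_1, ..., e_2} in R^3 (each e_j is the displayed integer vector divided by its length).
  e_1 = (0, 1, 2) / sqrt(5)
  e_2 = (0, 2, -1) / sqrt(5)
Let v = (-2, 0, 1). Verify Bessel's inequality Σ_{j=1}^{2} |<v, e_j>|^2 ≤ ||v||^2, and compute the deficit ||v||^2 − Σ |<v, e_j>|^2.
Σ |<v, e_j>|^2 = 1; ||v||^2 = 5; deficit = 4

Write each e_j = u_j / sqrt(<u_j, u_j>) where u_j is the displayed integer vector. Then <v, e_j> = <v, u_j> / sqrt(<u_j, u_j>), so |<v, e_j>|^2 = <v, u_j>^2 / <u_j, u_j>.
Coefficients: <v, e_1> = 2/sqrt(5), <v, e_2> = -1/sqrt(5).
Square and sum: Σ |<v, e_j>|^2 = 1.
Compute ||v||^2 = v·v = 5.
Deficit = 5 − 1 = 4 ≥ 0, confirming Bessel's inequality. (The deficit equals ||v − Σ <v,e_j> e_j||^2, the squared distance from v to span{e_j}.)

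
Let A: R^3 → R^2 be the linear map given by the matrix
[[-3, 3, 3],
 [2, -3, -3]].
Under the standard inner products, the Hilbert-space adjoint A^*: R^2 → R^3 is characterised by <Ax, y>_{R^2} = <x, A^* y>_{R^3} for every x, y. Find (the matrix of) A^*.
A^* = A^T =
[[-3, 2],
 [3, -3],
 [3, -3]]

For real matrices with standard dot products, the defining identity <Ax, y> = <x, A^* y> gives (Ax)^T y = x^T (A^*) y, i.e. x^T A^T y = x^T (A^*) y. Since this holds for all x, y, we must have A^* = A^T. Therefore
A^* =
[[-3, 2],
 [3, -3],
 [3, -3]].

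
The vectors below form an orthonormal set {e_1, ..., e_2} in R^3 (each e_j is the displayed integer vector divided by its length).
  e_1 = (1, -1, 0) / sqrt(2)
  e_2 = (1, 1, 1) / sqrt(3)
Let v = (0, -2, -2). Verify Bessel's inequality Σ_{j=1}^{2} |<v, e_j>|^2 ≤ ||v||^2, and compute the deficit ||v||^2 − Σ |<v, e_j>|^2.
Σ |<v, e_j>|^2 = 22/3; ||v||^2 = 8; deficit = 2/3

Write each e_j = u_j / sqrt(<u_j, u_j>) where u_j is the displayed integer vector. Then <v, e_j> = <v, u_j> / sqrt(<u_j, u_j>), so |<v, e_j>|^2 = <v, u_j>^2 / <u_j, u_j>.
Coefficients: <v, e_1> = 2/sqrt(2), <v, e_2> = -4/sqrt(3).
Square and sum: Σ |<v, e_j>|^2 = 22/3.
Compute ||v||^2 = v·v = 8.
Deficit = 8 − 22/3 = 2/3 ≥ 0, confirming Bessel's inequality. (The deficit equals ||v − Σ <v,e_j> e_j||^2, the squared distance from v to span{e_j}.)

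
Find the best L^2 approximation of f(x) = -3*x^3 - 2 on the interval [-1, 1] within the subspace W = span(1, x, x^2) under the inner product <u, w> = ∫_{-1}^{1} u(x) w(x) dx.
g(x) = -9*x/5 - 2

The best approximation g ∈ W is the orthogonal projection of f onto W. Writing g = a_0 + a_1 x + a_2 x^2, the coefficients solve the normal equations G · a = b where
  G_{ij} = <φ_i, φ_j> and b_i = <f, φ_i>, with φ_0 = 1, φ_1 = x, φ_2 = x^2.
G =
  [2, 0, 2/3]
  [0, 2/3, 0]
  [2/3, 0, 2/5],
b = (-4, -6/5, -4/3).
Solving gives a_0 = -2, a_1 = -9/5, a_2 = 0, so
  g(x) = -9*x/5 - 2.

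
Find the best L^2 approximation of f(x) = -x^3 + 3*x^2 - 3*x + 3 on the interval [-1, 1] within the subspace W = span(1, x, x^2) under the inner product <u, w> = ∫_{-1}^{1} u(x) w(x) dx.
g(x) = 3*x^2 - 18*x/5 + 3

The best approximation g ∈ W is the orthogonal projection of f onto W. Writing g = a_0 + a_1 x + a_2 x^2, the coefficients solve the normal equations G · a = b where
  G_{ij} = <φ_i, φ_j> and b_i = <f, φ_i>, with φ_0 = 1, φ_1 = x, φ_2 = x^2.
G =
  [2, 0, 2/3]
  [0, 2/3, 0]
  [2/3, 0, 2/5],
b = (8, -12/5, 16/5).
Solving gives a_0 = 3, a_1 = -18/5, a_2 = 3, so
  g(x) = 3*x^2 - 18*x/5 + 3.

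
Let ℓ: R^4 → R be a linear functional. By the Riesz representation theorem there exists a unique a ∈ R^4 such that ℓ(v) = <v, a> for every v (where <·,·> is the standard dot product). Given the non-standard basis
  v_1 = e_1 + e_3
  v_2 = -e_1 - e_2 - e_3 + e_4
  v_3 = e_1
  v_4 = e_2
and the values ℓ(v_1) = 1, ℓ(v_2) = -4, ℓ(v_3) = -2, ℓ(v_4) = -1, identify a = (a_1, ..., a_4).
a = (-2, -1, 3, -4)

Write a = (a_1, ..., a_4) in the standard basis. For each basis vector v_i, ℓ(v_i) = <v_i, a> is a linear equation in the a_j's. Collect the n equations into a matrix system V a = ℓ, where row i of V is v_i (expressed in the standard basis). Since V is invertible (lower-triangular with 1s on the diagonal, up to permutation), solve by back-substitution:
  V =
[[1, 0, 1, 0],
 [-1, -1, -1, 1],
 [1, 0, 0, 0],
 [0, 1, 0, 0]]
  V a = (1, -4, -2, -1)
Solving gives a = (-2, -1, 3, -4).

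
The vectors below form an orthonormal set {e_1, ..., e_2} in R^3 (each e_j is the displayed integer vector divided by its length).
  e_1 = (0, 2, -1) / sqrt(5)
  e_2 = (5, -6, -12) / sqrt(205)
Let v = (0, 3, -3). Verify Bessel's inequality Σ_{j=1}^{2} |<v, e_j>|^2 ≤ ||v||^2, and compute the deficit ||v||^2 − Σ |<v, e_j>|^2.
Σ |<v, e_j>|^2 = 729/41; ||v||^2 = 18; deficit = 9/41

Write each e_j = u_j / sqrt(<u_j, u_j>) where u_j is the displayed integer vector. Then <v, e_j> = <v, u_j> / sqrt(<u_j, u_j>), so |<v, e_j>|^2 = <v, u_j>^2 / <u_j, u_j>.
Coefficients: <v, e_1> = 9/sqrt(5), <v, e_2> = 18/sqrt(205).
Square and sum: Σ |<v, e_j>|^2 = 729/41.
Compute ||v||^2 = v·v = 18.
Deficit = 18 − 729/41 = 9/41 ≥ 0, confirming Bessel's inequality. (The deficit equals ||v − Σ <v,e_j> e_j||^2, the squared distance from v to span{e_j}.)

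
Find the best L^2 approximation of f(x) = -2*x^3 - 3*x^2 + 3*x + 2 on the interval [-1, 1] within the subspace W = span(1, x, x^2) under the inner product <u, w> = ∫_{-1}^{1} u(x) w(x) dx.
g(x) = -3*x^2 + 9*x/5 + 2

The best approximation g ∈ W is the orthogonal projection of f onto W. Writing g = a_0 + a_1 x + a_2 x^2, the coefficients solve the normal equations G · a = b where
  G_{ij} = <φ_i, φ_j> and b_i = <f, φ_i>, with φ_0 = 1, φ_1 = x, φ_2 = x^2.
G =
  [2, 0, 2/3]
  [0, 2/3, 0]
  [2/3, 0, 2/5],
b = (2, 6/5, 2/15).
Solving gives a_0 = 2, a_1 = 9/5, a_2 = -3, so
  g(x) = -3*x^2 + 9*x/5 + 2.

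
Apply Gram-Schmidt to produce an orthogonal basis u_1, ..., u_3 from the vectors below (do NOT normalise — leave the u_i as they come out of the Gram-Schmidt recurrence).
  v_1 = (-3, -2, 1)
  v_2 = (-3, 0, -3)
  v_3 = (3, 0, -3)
Orthogonal basis:
  u_1 = (-3, -2, 1)
  u_2 = (-12/7, 6/7, -24/7)
  u_3 = (1, -2, -1)

Apply the Gram-Schmidt recurrence
  u_1 = v_1
  u_i = v_i − Σ_{j<i} ((v_i · u_j) / (u_j · u_j)) · u_j.

Step by step this gives:
  u_1 = (-3, -2, 1)
  u_2 = (-12/7, 6/7, -24/7)
  u_3 = (1, -2, -1)

Orthogonality check:
  u_2 · u_1 = 0 (should be 0)
  u_3 · u_1 = 0 (should be 0)
  u_3 · u_2 = 0 (should be 0)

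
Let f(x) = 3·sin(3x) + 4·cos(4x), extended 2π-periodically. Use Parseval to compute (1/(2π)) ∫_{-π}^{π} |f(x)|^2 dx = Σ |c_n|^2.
Σ |c_n|^2 = 25/2

Expand |f|^2 and use orthogonality of {sin(nx), cos(mx)} on [-π, π]:
  ∫_{-π}^{π} sin(nx)^2 dx = π, ∫ cos(mx)^2 dx = π, and cross terms integrate to 0.
So ∫_{-π}^{π} f(x)^2 dx = 3^2 · π + 4^2 · π = (9 + 16)π.
Divide by 2π: (9 + 16)/2 = 25/2.
By Parseval, this equals Σ |c_n|^2.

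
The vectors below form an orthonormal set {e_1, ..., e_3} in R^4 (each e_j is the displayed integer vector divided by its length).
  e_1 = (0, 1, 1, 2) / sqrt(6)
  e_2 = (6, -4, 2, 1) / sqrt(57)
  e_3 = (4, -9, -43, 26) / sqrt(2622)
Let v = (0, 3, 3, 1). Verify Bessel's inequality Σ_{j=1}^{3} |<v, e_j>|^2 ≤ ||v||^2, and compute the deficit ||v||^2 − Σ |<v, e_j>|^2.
Σ |<v, e_j>|^2 = 1211/69; ||v||^2 = 19; deficit = 100/69

Write each e_j = u_j / sqrt(<u_j, u_j>) where u_j is the displayed integer vector. Then <v, e_j> = <v, u_j> / sqrt(<u_j, u_j>), so |<v, e_j>|^2 = <v, u_j>^2 / <u_j, u_j>.
Coefficients: <v, e_1> = 8/sqrt(6), <v, e_2> = -5/sqrt(57), <v, e_3> = -130/sqrt(2622).
Square and sum: Σ |<v, e_j>|^2 = 1211/69.
Compute ||v||^2 = v·v = 19.
Deficit = 19 − 1211/69 = 100/69 ≥ 0, confirming Bessel's inequality. (The deficit equals ||v − Σ <v,e_j> e_j||^2, the squared distance from v to span{e_j}.)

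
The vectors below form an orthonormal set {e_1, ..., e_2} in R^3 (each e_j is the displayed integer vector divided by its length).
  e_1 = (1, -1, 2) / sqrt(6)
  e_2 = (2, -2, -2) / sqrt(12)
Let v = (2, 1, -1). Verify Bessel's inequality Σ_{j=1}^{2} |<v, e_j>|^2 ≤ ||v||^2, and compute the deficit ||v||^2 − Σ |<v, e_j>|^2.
Σ |<v, e_j>|^2 = 3/2; ||v||^2 = 6; deficit = 9/2

Write each e_j = u_j / sqrt(<u_j, u_j>) where u_j is the displayed integer vector. Then <v, e_j> = <v, u_j> / sqrt(<u_j, u_j>), so |<v, e_j>|^2 = <v, u_j>^2 / <u_j, u_j>.
Coefficients: <v, e_1> = -1/sqrt(6), <v, e_2> = 4/sqrt(12).
Square and sum: Σ |<v, e_j>|^2 = 3/2.
Compute ||v||^2 = v·v = 6.
Deficit = 6 − 3/2 = 9/2 ≥ 0, confirming Bessel's inequality. (The deficit equals ||v − Σ <v,e_j> e_j||^2, the squared distance from v to span{e_j}.)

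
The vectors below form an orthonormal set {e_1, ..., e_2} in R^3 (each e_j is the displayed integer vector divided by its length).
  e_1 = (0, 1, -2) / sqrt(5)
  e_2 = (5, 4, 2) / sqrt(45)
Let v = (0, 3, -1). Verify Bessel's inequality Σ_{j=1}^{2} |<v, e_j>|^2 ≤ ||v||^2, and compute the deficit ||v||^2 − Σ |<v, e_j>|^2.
Σ |<v, e_j>|^2 = 65/9; ||v||^2 = 10; deficit = 25/9

Write each e_j = u_j / sqrt(<u_j, u_j>) where u_j is the displayed integer vector. Then <v, e_j> = <v, u_j> / sqrt(<u_j, u_j>), so |<v, e_j>|^2 = <v, u_j>^2 / <u_j, u_j>.
Coefficients: <v, e_1> = 5/sqrt(5), <v, e_2> = 10/sqrt(45).
Square and sum: Σ |<v, e_j>|^2 = 65/9.
Compute ||v||^2 = v·v = 10.
Deficit = 10 − 65/9 = 25/9 ≥ 0, confirming Bessel's inequality. (The deficit equals ||v − Σ <v,e_j> e_j||^2, the squared distance from v to span{e_j}.)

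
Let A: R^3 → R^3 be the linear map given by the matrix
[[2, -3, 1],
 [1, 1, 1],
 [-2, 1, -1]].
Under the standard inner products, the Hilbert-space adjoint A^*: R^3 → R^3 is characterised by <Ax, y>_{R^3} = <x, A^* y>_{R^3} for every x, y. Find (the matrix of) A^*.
A^* = A^T =
[[2, 1, -2],
 [-3, 1, 1],
 [1, 1, -1]]

For real matrices with standard dot products, the defining identity <Ax, y> = <x, A^* y> gives (Ax)^T y = x^T (A^*) y, i.e. x^T A^T y = x^T (A^*) y. Since this holds for all x, y, we must have A^* = A^T. Therefore
A^* =
[[2, 1, -2],
 [-3, 1, 1],
 [1, 1, -1]].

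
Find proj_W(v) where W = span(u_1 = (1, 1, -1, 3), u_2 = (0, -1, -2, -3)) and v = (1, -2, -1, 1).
proj_W(v) = (25/52, 7/52, -61/52, 21/52)

Set up U = [u_1 | ... | u_2] ∈ R^(4×2). The projector onto W = col(U) is P = U (U^T U)^(-1) U^T.
Compute U^T U =
  [12, -8]
  [-8, 14],
and U^T v = (3, 1).
Solve U^T U · c = U^T v for the coefficients: c = (25/52, 9/26). The projection is proj_W(v) = U c.
Check: (v - proj_W(v)) · u_1 = 0  (should be 0).
Check: (v - proj_W(v)) · u_2 = 0  (should be 0).
Result: proj_W(v) = (25/52, 7/52, -61/52, 21/52).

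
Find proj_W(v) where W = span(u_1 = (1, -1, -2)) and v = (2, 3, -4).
proj_W(v) = (7/6, -7/6, -7/3)

Set up U = [u_1 | ... | u_1] ∈ R^(3×1). The projector onto W = col(U) is P = U (U^T U)^(-1) U^T.
Compute U^T U =
  [6],
and U^T v = (7).
Solve U^T U · c = U^T v for the coefficients: c = (7/6). The projection is proj_W(v) = U c.
Check: (v - proj_W(v)) · u_1 = 0  (should be 0).
Result: proj_W(v) = (7/6, -7/6, -7/3).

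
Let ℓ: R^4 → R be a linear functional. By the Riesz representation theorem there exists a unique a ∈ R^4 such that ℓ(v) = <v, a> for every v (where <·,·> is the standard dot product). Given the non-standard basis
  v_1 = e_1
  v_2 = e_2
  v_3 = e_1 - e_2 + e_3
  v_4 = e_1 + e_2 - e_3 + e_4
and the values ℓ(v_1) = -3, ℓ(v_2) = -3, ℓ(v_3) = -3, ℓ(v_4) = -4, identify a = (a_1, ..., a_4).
a = (-3, -3, -3, -1)

Write a = (a_1, ..., a_4) in the standard basis. For each basis vector v_i, ℓ(v_i) = <v_i, a> is a linear equation in the a_j's. Collect the n equations into a matrix system V a = ℓ, where row i of V is v_i (expressed in the standard basis). Since V is invertible (lower-triangular with 1s on the diagonal, up to permutation), solve by back-substitution:
  V =
[[1, 0, 0, 0],
 [0, 1, 0, 0],
 [1, -1, 1, 0],
 [1, 1, -1, 1]]
  V a = (-3, -3, -3, -4)
Solving gives a = (-3, -3, -3, -1).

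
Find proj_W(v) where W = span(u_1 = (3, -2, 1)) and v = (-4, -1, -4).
proj_W(v) = (-3, 2, -1)

Set up U = [u_1 | ... | u_1] ∈ R^(3×1). The projector onto W = col(U) is P = U (U^T U)^(-1) U^T.
Compute U^T U =
  [14],
and U^T v = (-14).
Solve U^T U · c = U^T v for the coefficients: c = (-1). The projection is proj_W(v) = U c.
Check: (v - proj_W(v)) · u_1 = 0  (should be 0).
Result: proj_W(v) = (-3, 2, -1).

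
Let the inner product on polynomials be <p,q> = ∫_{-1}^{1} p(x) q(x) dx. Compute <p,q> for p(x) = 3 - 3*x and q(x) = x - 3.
<p,q> = -20

Expand the product: p(x)·q(x) = -3*x^2 + 12*x - 9.
∫_{-1}^{1} of each monomial x^k gives [2/(k+1) if k even, 0 if k odd]. Integrating term-by-term (or equivalently evaluating the antiderivative F(x) = -x^3 + 6*x^2 - 9*x at the endpoints):
  F(1) − F(−1) = -4 − (16) = -20.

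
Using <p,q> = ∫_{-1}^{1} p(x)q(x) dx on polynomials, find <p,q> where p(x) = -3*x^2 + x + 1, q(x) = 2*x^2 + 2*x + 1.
<p,q> = 4/15

Expand the product: p(x)·q(x) = -6*x^4 - 4*x^3 + x^2 + 3*x + 1.
∫_{-1}^{1} of each monomial x^k gives [2/(k+1) if k even, 0 if k odd]. Integrating term-by-term (or equivalently evaluating the antiderivative F(x) = -6*x^5/5 - x^4 + x^3/3 + 3*x^2/2 + x at the endpoints):
  F(1) − F(−1) = 19/30 − (11/30) = 4/15.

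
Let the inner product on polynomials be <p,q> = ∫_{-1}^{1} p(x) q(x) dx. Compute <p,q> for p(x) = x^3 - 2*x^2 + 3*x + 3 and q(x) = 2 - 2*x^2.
<p,q> = 104/15

Expand the product: p(x)·q(x) = -2*x^5 + 4*x^4 - 4*x^3 - 10*x^2 + 6*x + 6.
∫_{-1}^{1} of each monomial x^k gives [2/(k+1) if k even, 0 if k odd]. Integrating term-by-term (or equivalently evaluating the antiderivative F(x) = -x^6/3 + 4*x^5/5 - x^4 - 10*x^3/3 + 3*x^2 + 6*x at the endpoints):
  F(1) − F(−1) = 77/15 − (-9/5) = 104/15.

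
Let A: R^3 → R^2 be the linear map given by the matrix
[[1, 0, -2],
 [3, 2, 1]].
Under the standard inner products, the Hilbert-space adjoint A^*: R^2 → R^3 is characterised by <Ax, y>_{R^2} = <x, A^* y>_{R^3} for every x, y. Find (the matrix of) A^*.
A^* = A^T =
[[1, 3],
 [0, 2],
 [-2, 1]]

For real matrices with standard dot products, the defining identity <Ax, y> = <x, A^* y> gives (Ax)^T y = x^T (A^*) y, i.e. x^T A^T y = x^T (A^*) y. Since this holds for all x, y, we must have A^* = A^T. Therefore
A^* =
[[1, 3],
 [0, 2],
 [-2, 1]].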